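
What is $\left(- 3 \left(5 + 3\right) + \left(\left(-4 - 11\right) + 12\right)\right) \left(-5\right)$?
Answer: $135$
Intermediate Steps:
$\left(- 3 \left(5 + 3\right) + \left(\left(-4 - 11\right) + 12\right)\right) \left(-5\right) = \left(\left(-3\right) 8 + \left(-15 + 12\right)\right) \left(-5\right) = \left(-24 - 3\right) \left(-5\right) = \left(-27\right) \left(-5\right) = 135$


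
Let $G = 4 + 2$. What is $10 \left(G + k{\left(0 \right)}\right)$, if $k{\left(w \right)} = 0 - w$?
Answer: $60$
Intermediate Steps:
$G = 6$
$k{\left(w \right)} = - w$
$10 \left(G + k{\left(0 \right)}\right) = 10 \left(6 - 0\right) = 10 \left(6 + 0\right) = 10 \cdot 6 = 60$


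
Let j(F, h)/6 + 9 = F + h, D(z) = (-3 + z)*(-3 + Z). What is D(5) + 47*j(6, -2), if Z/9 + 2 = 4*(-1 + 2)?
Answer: -1380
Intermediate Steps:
Z = 18 (Z = -18 + 9*(4*(-1 + 2)) = -18 + 9*(4*1) = -18 + 9*4 = -18 + 36 = 18)
D(z) = -45 + 15*z (D(z) = (-3 + z)*(-3 + 18) = (-3 + z)*15 = -45 + 15*z)
j(F, h) = -54 + 6*F + 6*h (j(F, h) = -54 + 6*(F + h) = -54 + (6*F + 6*h) = -54 + 6*F + 6*h)
D(5) + 47*j(6, -2) = (-45 + 15*5) + 47*(-54 + 6*6 + 6*(-2)) = (-45 + 75) + 47*(-54 + 36 - 12) = 30 + 47*(-30) = 30 - 1410 = -1380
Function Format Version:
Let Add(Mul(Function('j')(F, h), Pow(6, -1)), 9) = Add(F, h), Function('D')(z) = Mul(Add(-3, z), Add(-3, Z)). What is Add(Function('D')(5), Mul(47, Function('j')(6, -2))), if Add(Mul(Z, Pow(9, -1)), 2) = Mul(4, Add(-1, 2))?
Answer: -1380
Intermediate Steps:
Z = 18 (Z = Add(-18, Mul(9, Mul(4, Add(-1, 2)))) = Add(-18, Mul(9, Mul(4, 1))) = Add(-18, Mul(9, 4)) = Add(-18, 36) = 18)
Function('D')(z) = Add(-45, Mul(15, z)) (Function('D')(z) = Mul(Add(-3, z), Add(-3, 18)) = Mul(Add(-3, z), 15) = Add(-45, Mul(15, z)))
Function('j')(F, h) = Add(-54, Mul(6, F), Mul(6, h)) (Function('j')(F, h) = Add(-54, Mul(6, Add(F, h))) = Add(-54, Add(Mul(6, F), Mul(6, h))) = Add(-54, Mul(6, F), Mul(6, h)))
Add(Function('D')(5), Mul(47, Function('j')(6, -2))) = Add(Add(-45, Mul(15, 5)), Mul(47, Add(-54, Mul(6, 6), Mul(6, -2)))) = Add(Add(-45, 75), Mul(47, Add(-54, 36, -12))) = Add(30, Mul(47, -30)) = Add(30, -1410) = -1380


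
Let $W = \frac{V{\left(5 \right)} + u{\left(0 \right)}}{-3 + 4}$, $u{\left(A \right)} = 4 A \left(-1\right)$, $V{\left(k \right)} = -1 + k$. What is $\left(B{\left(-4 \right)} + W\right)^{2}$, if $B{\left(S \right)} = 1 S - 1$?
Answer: $1$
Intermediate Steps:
$u{\left(A \right)} = - 4 A$
$W = 4$ ($W = \frac{\left(-1 + 5\right) - 0}{-3 + 4} = \frac{4 + 0}{1} = 4 \cdot 1 = 4$)
$B{\left(S \right)} = -1 + S$ ($B{\left(S \right)} = S - 1 = -1 + S$)
$\left(B{\left(-4 \right)} + W\right)^{2} = \left(\left(-1 - 4\right) + 4\right)^{2} = \left(-5 + 4\right)^{2} = \left(-1\right)^{2} = 1$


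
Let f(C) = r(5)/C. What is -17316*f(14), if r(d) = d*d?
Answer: -216450/7 ≈ -30921.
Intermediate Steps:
r(d) = d**2
f(C) = 25/C (f(C) = 5**2/C = 25/C)
-17316*f(14) = -432900/14 = -17316*25/14 = -216450/7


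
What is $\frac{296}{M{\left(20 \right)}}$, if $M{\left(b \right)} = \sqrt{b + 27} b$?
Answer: $\frac{74 \sqrt{47}}{235} \approx 2.1588$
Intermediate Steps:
$M{\left(b \right)} = b \sqrt{27 + b}$ ($M{\left(b \right)} = \sqrt{27 + b} b = b \sqrt{27 + b}$)
$\frac{296}{M{\left(20 \right)}} = \frac{296}{20 \sqrt{27 + 20}} = \frac{296}{20 \sqrt{47}} = 296 \frac{\sqrt{47}}{940} = \frac{74 \sqrt{47}}{235}$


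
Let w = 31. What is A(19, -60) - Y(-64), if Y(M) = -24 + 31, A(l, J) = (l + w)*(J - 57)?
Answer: -5857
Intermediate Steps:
A(l, J) = (-57 + J)*(31 + l) (A(l, J) = (l + 31)*(J - 57) = (31 + l)*(-57 + J) = (-57 + J)*(31 + l))
Y(M) = 7
A(19, -60) - Y(-64) = (-1767 - 57*19 + 31*(-60) - 60*19) - 1*7 = (-1767 - 1083 - 1860 - 1140) - 7 = -5850 - 7 = -5857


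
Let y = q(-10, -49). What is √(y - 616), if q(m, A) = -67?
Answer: I*√683 ≈ 26.134*I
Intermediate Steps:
y = -67
√(y - 616) = √(-67 - 616) = √(-683) = I*√683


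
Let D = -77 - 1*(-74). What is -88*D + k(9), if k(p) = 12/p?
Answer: 796/3 ≈ 265.33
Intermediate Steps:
D = -3 (D = -77 + 74 = -3)
-88*D + k(9) = -88*(-3) + 12/9 = 264 + 12*(⅑) = 264 + 4/3 = 796/3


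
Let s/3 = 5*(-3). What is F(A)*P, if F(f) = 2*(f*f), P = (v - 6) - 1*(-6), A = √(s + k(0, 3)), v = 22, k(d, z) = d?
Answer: -1980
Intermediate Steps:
s = -45 (s = 3*(5*(-3)) = 3*(-15) = -45)
A = 3*I*√5 (A = √(-45 + 0) = √(-45) = 3*I*√5 ≈ 6.7082*I)
P = 22 (P = (22 - 6) - 1*(-6) = 16 + 6 = 22)
F(f) = 2*f²
F(A)*P = (2*(3*I*√5)²)*22 = (2*(-45))*22 = -90*22 = -1980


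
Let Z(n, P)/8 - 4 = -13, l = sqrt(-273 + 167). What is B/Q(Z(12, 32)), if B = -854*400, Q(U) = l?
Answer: 170800*I*sqrt(106)/53 ≈ 33179.0*I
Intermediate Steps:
l = I*sqrt(106) (l = sqrt(-106) = I*sqrt(106) ≈ 10.296*I)
Z(n, P) = -72 (Z(n, P) = 32 + 8*(-13) = 32 - 104 = -72)
Q(U) = I*sqrt(106)
B = -341600
B/Q(Z(12, 32)) = -341600*(-I*sqrt(106)/106) = -(-170800)*I*sqrt(106)/53 = 170800*I*sqrt(106)/53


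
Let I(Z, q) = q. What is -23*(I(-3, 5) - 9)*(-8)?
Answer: -736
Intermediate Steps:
-23*(I(-3, 5) - 9)*(-8) = -23*(5 - 9)*(-8) = -23*(-4)*(-8) = 92*(-8) = -736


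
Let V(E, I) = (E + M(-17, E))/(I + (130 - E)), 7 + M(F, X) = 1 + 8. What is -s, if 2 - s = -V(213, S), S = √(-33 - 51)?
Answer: 3899/6973 + 430*I*√21/6973 ≈ 0.55916 + 0.28259*I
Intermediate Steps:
M(F, X) = 2 (M(F, X) = -7 + (1 + 8) = -7 + 9 = 2)
S = 2*I*√21 (S = √(-84) = 2*I*√21 ≈ 9.1651*I)
V(E, I) = (2 + E)/(130 + I - E) (V(E, I) = (E + 2)/(I + (130 - E)) = (2 + E)/(130 + I - E))
s = 2 + 215/(-83 + 2*I*√21) (s = 2 - (-1)*(2 + 213)/(130 + 2*I*√21 - 1*213) = 2 - (-1)*215/(130 + 2*I*√21 - 213) = 2 - (-1)*215/(-83 + 2*I*√21) = 2 - (-215)/(-83 + 2*I*√21) = 2 + 215/(-83 + 2*I*√21) ≈ -0.55916 - 0.28259*I)
-s = -(-49*I + 4*√21)/(2*√21 + 83*I)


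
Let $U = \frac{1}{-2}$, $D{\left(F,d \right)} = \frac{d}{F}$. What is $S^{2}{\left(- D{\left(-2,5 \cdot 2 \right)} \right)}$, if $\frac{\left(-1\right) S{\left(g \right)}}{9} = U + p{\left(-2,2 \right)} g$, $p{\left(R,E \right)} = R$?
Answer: $\frac{35721}{4} \approx 8930.3$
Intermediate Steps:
$U = - \frac{1}{2} \approx -0.5$
$S{\left(g \right)} = \frac{9}{2} + 18 g$ ($S{\left(g \right)} = - 9 \left(- \frac{1}{2} - 2 g\right) = \frac{9}{2} + 18 g$)
$S^{2}{\left(- D{\left(-2,5 \cdot 2 \right)} \right)} = \left(\frac{9}{2} + 18 \left(- \frac{5 \cdot 2}{-2}\right)\right)^{2} = \left(\frac{9}{2} + 18 \left(- \frac{10 \left(-1\right)}{2}\right)\right)^{2} = \left(\frac{9}{2} + 18 \left(\left(-1\right) \left(-5\right)\right)\right)^{2} = \left(\frac{9}{2} + 18 \cdot 5\right)^{2} = \left(\frac{9}{2} + 90\right)^{2} = \left(\frac{189}{2}\right)^{2} = \frac{35721}{4}$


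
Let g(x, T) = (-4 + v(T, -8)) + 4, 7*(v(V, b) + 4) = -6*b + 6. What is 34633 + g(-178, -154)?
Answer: 242457/7 ≈ 34637.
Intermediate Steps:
v(V, b) = -22/7 - 6*b/7 (v(V, b) = -4 + (-6*b + 6)/7 = -4 + (6 - 6*b)/7 = -4 + (6/7 - 6*b/7) = -22/7 - 6*b/7)
g(x, T) = 26/7 (g(x, T) = (-4 + (-22/7 - 6/7*(-8))) + 4 = (-4 + (-22/7 + 48/7)) + 4 = (-4 + 26/7) + 4 = -2/7 + 4 = 26/7)
34633 + g(-178, -154) = 34633 + 26/7 = 242457/7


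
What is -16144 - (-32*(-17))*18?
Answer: -25936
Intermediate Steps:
-16144 - (-32*(-17))*18 = -16144 - 544*18 = -16144 - 1*9792 = -16144 - 9792 = -25936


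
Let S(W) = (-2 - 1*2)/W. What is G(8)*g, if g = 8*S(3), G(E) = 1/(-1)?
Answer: 32/3 ≈ 10.667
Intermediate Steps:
S(W) = -4/W (S(W) = (-2 - 2)/W = -4/W)
G(E) = -1
g = -32/3 (g = 8*(-4/3) = -32/3 ≈ -10.667)
G(8)*g = -1*(-32/3) = 32/3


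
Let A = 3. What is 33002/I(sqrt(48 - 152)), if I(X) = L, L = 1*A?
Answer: 33002/3 ≈ 11001.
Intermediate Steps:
L = 3 (L = 1*3 = 3)
I(X) = 3
33002/I(sqrt(48 - 152)) = 33002/3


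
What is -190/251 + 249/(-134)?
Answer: -87959/33634 ≈ -2.6152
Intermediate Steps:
-190/251 + 249/(-134) = -190*1/251 + 249*(-1/134) = -190/251 - 249/134 = -87959/33634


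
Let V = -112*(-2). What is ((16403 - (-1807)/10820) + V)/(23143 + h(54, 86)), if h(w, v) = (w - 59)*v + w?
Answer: 59968649/82112980 ≈ 0.73032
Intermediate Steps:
h(w, v) = w + v*(-59 + w) (h(w, v) = (-59 + w)*v + w = v*(-59 + w) + w = w + v*(-59 + w))
V = 224
((16403 - (-1807)/10820) + V)/(23143 + h(54, 86)) = ((16403 - (-1807)/10820) + 224)/(23143 + (54 - 59*86 + 86*54)) = ((16403 - (-1807)/10820) + 224)/(23143 + (54 - 5074 + 4644)) = ((16403 - 1*(-1807/10820)) + 224)/(23143 - 376) = ((16403 + 1807/10820) + 224)/22767 = (177482267/10820 + 224)*(1/22767) = (179905947/10820)*(1/22767) = 59968649/82112980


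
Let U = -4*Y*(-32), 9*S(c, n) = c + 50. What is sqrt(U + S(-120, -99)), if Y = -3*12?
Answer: I*sqrt(41542)/3 ≈ 67.939*I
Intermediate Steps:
Y = -36
S(c, n) = 50/9 + c/9 (S(c, n) = (c + 50)/9 = (50 + c)/9 = 50/9 + c/9)
U = -4608 (U = -4*(-36)*(-32) = 144*(-32) = -4608)
sqrt(U + S(-120, -99)) = sqrt(-4608 + (50/9 + (1/9)*(-120))) = sqrt(-4608 + (50/9 - 40/3)) = sqrt(-4608 - 70/9) = sqrt(-41542/9) = I*sqrt(41542)/3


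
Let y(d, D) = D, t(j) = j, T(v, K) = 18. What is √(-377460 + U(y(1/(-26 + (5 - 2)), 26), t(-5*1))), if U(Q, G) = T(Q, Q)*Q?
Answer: 12*I*√2618 ≈ 614.0*I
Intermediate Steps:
U(Q, G) = 18*Q
√(-377460 + U(y(1/(-26 + (5 - 2)), 26), t(-5*1))) = √(-377460 + 18*26) = √(-377460 + 468) = √(-376992) = 12*I*√2618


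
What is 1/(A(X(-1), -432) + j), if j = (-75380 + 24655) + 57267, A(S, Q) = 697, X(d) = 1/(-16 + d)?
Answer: 1/7239 ≈ 0.00013814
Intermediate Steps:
j = 6542 (j = -50725 + 57267 = 6542)
1/(A(X(-1), -432) + j) = 1/(697 + 6542) = 1/7239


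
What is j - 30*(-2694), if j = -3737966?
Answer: -3657146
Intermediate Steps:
j - 30*(-2694) = -3737966 - 30*(-2694) = -3737966 + 80820 = -3657146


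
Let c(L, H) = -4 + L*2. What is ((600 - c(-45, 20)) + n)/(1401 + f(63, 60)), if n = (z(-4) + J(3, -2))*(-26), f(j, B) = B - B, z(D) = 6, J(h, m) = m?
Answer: 590/1401 ≈ 0.42113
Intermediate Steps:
f(j, B) = 0
c(L, H) = -4 + 2*L
n = -104 (n = (6 - 2)*(-26) = 4*(-26) = -104)
((600 - c(-45, 20)) + n)/(1401 + f(63, 60)) = ((600 - (-4 + 2*(-45))) - 104)/(1401 + 0) = ((600 - (-4 - 90)) - 104)/1401 = ((600 - 1*(-94)) - 104)*(1/1401) = ((600 + 94) - 104)*(1/1401) = (694 - 104)*(1/1401) = 590*(1/1401) = 590/1401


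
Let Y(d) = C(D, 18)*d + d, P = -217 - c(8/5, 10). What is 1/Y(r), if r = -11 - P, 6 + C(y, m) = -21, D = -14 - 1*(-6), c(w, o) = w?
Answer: -5/26988 ≈ -0.00018527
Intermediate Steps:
D = -8 (D = -14 + 6 = -8)
P = -1093/5 (P = -217 - 8/5 = -1093/5 ≈ -218.60)
C(y, m) = -27 (C(y, m) = -6 - 21 = -27)
r = 1038/5 (r = -11 - 1*(-1093/5) = -11 + 1093/5 = 1038/5 ≈ 207.60)
Y(d) = -26*d (Y(d) = -27*d + d = -26*d)
1/Y(r) = 1/(-26*1038/5) = 1/(-26988/5) = -5/26988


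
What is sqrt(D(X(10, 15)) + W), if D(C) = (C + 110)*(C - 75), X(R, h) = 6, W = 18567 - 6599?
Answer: 2*sqrt(991) ≈ 62.960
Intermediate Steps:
W = 11968
D(C) = (-75 + C)*(110 + C) (D(C) = (110 + C)*(-75 + C) = (-75 + C)*(110 + C))
sqrt(D(X(10, 15)) + W) = sqrt((-8250 + 6**2 + 35*6) + 11968) = sqrt((-8250 + 36 + 210) + 11968) = sqrt(-8004 + 11968) = sqrt(3964) = 2*sqrt(991)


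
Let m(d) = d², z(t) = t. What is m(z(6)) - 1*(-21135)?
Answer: 21171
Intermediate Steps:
m(z(6)) - 1*(-21135) = 6² - 1*(-21135) = 36 + 21135 = 21171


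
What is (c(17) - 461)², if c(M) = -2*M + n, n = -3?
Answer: 248004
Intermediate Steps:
c(M) = -3 - 2*M (c(M) = -2*M - 3 = -3 - 2*M)
(c(17) - 461)² = ((-3 - 2*17) - 461)² = ((-3 - 34) - 461)² = (-37 - 461)² = (-498)² = 248004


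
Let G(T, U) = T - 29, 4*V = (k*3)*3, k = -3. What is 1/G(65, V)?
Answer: 1/36 ≈ 0.027778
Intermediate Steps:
V = -27/4 (V = (-3*3*3)/4 = (-9*3)/4 = (¼)*(-27) = -27/4 ≈ -6.7500)
G(T, U) = -29 + T
1/G(65, V) = 1/(-29 + 65) = 1/36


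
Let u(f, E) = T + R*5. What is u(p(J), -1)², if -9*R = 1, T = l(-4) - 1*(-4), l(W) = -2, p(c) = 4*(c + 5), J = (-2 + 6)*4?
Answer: 169/81 ≈ 2.0864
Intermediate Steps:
J = 16 (J = 4*4 = 16)
p(c) = 20 + 4*c (p(c) = 4*(5 + c) = 20 + 4*c)
T = 2 (T = -2 - 1*(-4) = -2 + 4 = 2)
R = -⅑ (R = -⅑*1 = -⅑ ≈ -0.11111)
u(f, E) = 13/9 (u(f, E) = 2 - ⅑*5 = 2 - 5/9 = 13/9)
u(p(J), -1)² = (13/9)² = 169/81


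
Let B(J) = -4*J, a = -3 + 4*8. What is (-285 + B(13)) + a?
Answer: -308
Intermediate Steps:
a = 29 (a = -3 + 32 = 29)
(-285 + B(13)) + a = (-285 - 4*13) + 29 = (-285 - 52) + 29 = -337 + 29 = -308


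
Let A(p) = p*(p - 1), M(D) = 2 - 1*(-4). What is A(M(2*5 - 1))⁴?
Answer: 810000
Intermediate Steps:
M(D) = 6 (M(D) = 2 + 4 = 6)
A(p) = p*(-1 + p)
A(M(2*5 - 1))⁴ = (6*(-1 + 6))⁴ = (6*5)⁴ = 30⁴ = 810000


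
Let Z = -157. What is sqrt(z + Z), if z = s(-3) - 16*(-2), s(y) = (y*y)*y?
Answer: 2*I*sqrt(38) ≈ 12.329*I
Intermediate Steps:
s(y) = y**3 (s(y) = y**2*y = y**3)
z = 5 (z = (-3)**3 - 16*(-2) = -27 + 32 = 5)
sqrt(z + Z) = sqrt(5 - 157) = sqrt(-152) = 2*I*sqrt(38)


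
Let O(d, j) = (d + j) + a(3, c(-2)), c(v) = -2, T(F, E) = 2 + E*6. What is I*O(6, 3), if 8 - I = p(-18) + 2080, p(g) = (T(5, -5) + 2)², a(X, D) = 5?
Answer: -38472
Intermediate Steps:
T(F, E) = 2 + 6*E
p(g) = 676 (p(g) = ((2 + 6*(-5)) + 2)² = ((2 - 30) + 2)² = (-28 + 2)² = (-26)² = 676)
O(d, j) = 5 + d + j (O(d, j) = (d + j) + 5 = 5 + d + j)
I = -2748 (I = 8 - (676 + 2080) = 8 - 1*2756 = 8 - 2756 = -2748)
I*O(6, 3) = -2748*(5 + 6 + 3) = -2748*14 = -38472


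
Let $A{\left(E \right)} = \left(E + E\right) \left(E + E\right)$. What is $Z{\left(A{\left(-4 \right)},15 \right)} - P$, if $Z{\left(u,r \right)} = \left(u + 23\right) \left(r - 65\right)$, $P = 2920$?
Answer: $-7270$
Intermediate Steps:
$A{\left(E \right)} = 4 E^{2}$ ($A{\left(E \right)} = 2 E 2 E = 4 E^{2}$)
$Z{\left(u,r \right)} = \left(-65 + r\right) \left(23 + u\right)$ ($Z{\left(u,r \right)} = \left(23 + u\right) \left(-65 + r\right) = \left(-65 + r\right) \left(23 + u\right)$)
$Z{\left(A{\left(-4 \right)},15 \right)} - P = \left(-1495 - 65 \cdot 4 \left(-4\right)^{2} + 23 \cdot 15 + 15 \cdot 4 \left(-4\right)^{2}\right) - 2920 = \left(-1495 - 65 \cdot 4 \cdot 16 + 345 + 15 \cdot 4 \cdot 16\right) - 2920 = \left(-1495 - 4160 + 345 + 15 \cdot 64\right) - 2920 = \left(-1495 - 4160 + 345 + 960\right) - 2920 = -4350 - 2920 = -7270$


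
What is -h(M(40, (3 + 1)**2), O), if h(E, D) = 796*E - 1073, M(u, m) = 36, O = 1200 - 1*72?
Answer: -27583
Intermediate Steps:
O = 1128 (O = 1200 - 72 = 1128)
h(E, D) = -1073 + 796*E
-h(M(40, (3 + 1)**2), O) = -(-1073 + 796*36) = -(-1073 + 28656) = -1*27583 = -27583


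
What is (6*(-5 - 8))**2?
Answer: 6084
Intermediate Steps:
(6*(-5 - 8))**2 = (6*(-13))**2 = (-78)**2 = 6084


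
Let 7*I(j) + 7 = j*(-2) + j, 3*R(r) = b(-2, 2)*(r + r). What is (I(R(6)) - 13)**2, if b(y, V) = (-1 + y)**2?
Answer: 17956/49 ≈ 366.45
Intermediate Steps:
R(r) = 6*r (R(r) = ((-1 - 2)**2*(r + r))/3 = ((-3)**2*(2*r))/3 = (9*(2*r))/3 = (18*r)/3 = 6*r)
I(j) = -1 - j/7 (I(j) = -1 + (j*(-2) + j)/7 = -1 + (-2*j + j)/7 = -1 + (-j)/7 = -1 - j/7)
(I(R(6)) - 13)**2 = ((-1 - 6*6/7) - 13)**2 = ((-1 - 1/7*36) - 13)**2 = ((-1 - 36/7) - 13)**2 = (-43/7 - 13)**2 = (-134/7)**2 = 17956/49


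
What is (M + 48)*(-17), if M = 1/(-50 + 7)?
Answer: -35071/43 ≈ -815.60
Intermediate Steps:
M = -1/43 (M = 1/(-43) = -1/43 ≈ -0.023256)
(M + 48)*(-17) = (-1/43 + 48)*(-17) = (2063/43)*(-17) = -35071/43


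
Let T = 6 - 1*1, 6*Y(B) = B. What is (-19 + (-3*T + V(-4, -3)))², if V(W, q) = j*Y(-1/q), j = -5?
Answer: 380689/324 ≈ 1175.0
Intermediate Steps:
Y(B) = B/6
T = 5 (T = 6 - 1 = 5)
V(W, q) = 5/(6*q) (V(W, q) = -5*(-1/q)/6 = -(-5)/(6*q) = 5/(6*q))
(-19 + (-3*T + V(-4, -3)))² = (-19 + (-3*5 + (⅚)/(-3)))² = (-19 + (-15 + (⅚)*(-⅓)))² = (-19 + (-15 - 5/18))² = (-19 - 275/18)² = (-617/18)² = 380689/324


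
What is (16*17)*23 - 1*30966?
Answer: -24710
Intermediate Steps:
(16*17)*23 - 1*30966 = 272*23 - 30966 = 6256 - 30966 = -24710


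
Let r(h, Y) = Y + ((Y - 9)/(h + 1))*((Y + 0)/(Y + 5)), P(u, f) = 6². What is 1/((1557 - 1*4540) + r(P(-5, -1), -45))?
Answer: -148/448387 ≈ -0.00033007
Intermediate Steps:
P(u, f) = 36
r(h, Y) = Y + Y*(-9 + Y)/((1 + h)*(5 + Y)) (r(h, Y) = Y + ((-9 + Y)/(1 + h))*(Y/(5 + Y)) = Y + Y*(-9 + Y)/((1 + h)*(5 + Y)))
1/((1557 - 1*4540) + r(P(-5, -1), -45)) = 1/((1557 - 1*4540) - 45*(-4 + 2*(-45) + 5*36 - 45*36)/(5 - 45 + 5*36 - 45*36)) = 1/((1557 - 4540) - 45*(-4 - 90 + 180 - 1620)/(5 - 45 + 180 - 1620)) = 1/(-2983 - 45*(-1534)/(-1480)) = 1/(-2983 - 45*(-1/1480)*(-1534)) = 1/(-2983 - 6903/148) = 1/(-448387/148) = -148/448387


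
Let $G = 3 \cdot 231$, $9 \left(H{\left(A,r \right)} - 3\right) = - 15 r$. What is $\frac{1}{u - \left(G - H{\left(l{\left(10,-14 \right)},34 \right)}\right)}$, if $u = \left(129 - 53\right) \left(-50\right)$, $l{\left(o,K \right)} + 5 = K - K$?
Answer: $- \frac{3}{13640} \approx -0.00021994$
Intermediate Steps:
$l{\left(o,K \right)} = -5$ ($l{\left(o,K \right)} = -5 + \left(K - K\right) = -5 + 0 = -5$)
$H{\left(A,r \right)} = 3 - \frac{5 r}{3}$ ($H{\left(A,r \right)} = 3 + \frac{\left(-15\right) r}{9} = 3 - \frac{5 r}{3}$)
$G = 693$
$u = -3800$ ($u = 76 \left(-50\right) = -3800$)
$\frac{1}{u - \left(G - H{\left(l{\left(10,-14 \right)},34 \right)}\right)} = \frac{1}{-3800 + \left(\left(3 - \frac{170}{3}\right) - 693\right)} = \frac{1}{-3800 - \frac{2240}{3}} = \frac{1}{- \frac{13640}{3}} = - \frac{3}{13640}$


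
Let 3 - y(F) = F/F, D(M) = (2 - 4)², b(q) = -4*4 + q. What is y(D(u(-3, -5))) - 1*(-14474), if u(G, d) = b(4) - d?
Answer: 14476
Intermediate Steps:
b(q) = -16 + q
u(G, d) = -12 - d (u(G, d) = (-16 + 4) - d = -12 - d)
D(M) = 4 (D(M) = (-2)² = 4)
y(F) = 2 (y(F) = 3 - F/F = 3 - 1*1 = 3 - 1 = 2)
y(D(u(-3, -5))) - 1*(-14474) = 2 - 1*(-14474) = 2 + 14474 = 14476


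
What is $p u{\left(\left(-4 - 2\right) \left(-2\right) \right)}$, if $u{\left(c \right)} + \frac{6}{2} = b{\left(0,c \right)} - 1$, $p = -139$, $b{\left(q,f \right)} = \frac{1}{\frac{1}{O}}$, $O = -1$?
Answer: $695$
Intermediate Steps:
$b{\left(q,f \right)} = -1$ ($b{\left(q,f \right)} = \frac{1}{\frac{1}{-1}} = \frac{1}{-1} = -1$)
$u{\left(c \right)} = -5$ ($u{\left(c \right)} = -3 - 2 = -5$)
$p u{\left(\left(-4 - 2\right) \left(-2\right) \right)} = \left(-139\right) \left(-5\right) = 695$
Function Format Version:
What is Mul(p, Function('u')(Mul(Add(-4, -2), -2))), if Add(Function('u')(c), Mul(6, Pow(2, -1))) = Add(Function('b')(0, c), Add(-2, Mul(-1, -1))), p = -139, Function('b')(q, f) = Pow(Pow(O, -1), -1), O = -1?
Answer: 695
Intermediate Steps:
Function('b')(q, f) = -1 (Function('b')(q, f) = Pow(Pow(-1, -1), -1) = Pow(-1, -1) = -1)
Function('u')(c) = -5 (Function('u')(c) = Add(-3, Add(-1, Add(-2, Mul(-1, -1)))) = Add(-3, Add(-1, Add(-2, 1))) = Add(-3, Add(-1, -1)) = Add(-3, -2) = -5)
Mul(p, Function('u')(Mul(Add(-4, -2), -2))) = Mul(-139, -5) = 695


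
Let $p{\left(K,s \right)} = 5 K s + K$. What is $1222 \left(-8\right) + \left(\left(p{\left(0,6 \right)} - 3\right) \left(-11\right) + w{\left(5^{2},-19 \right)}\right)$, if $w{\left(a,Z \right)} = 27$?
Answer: $-9716$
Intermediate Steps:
$p{\left(K,s \right)} = K + 5 K s$ ($p{\left(K,s \right)} = 5 K s + K = K + 5 K s$)
$1222 \left(-8\right) + \left(\left(p{\left(0,6 \right)} - 3\right) \left(-11\right) + w{\left(5^{2},-19 \right)}\right) = 1222 \left(-8\right) + \left(\left(0 \left(1 + 5 \cdot 6\right) - 3\right) \left(-11\right) + 27\right) = -9776 + \left(\left(0 \left(1 + 30\right) - 3\right) \left(-11\right) + 27\right) = -9776 + \left(\left(0 \cdot 31 - 3\right) \left(-11\right) + 27\right) = -9776 + \left(\left(0 - 3\right) \left(-11\right) + 27\right) = -9776 + \left(\left(-3\right) \left(-11\right) + 27\right) = -9776 + \left(33 + 27\right) = -9776 + 60 = -9716$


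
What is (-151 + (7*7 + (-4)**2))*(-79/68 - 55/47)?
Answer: 320479/1598 ≈ 200.55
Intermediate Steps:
(-151 + (7*7 + (-4)**2))*(-79/68 - 55/47) = (-151 + (49 + 16))*(-79*1/68 - 55*1/47) = (-151 + 65)*(-79/68 - 55/47) = -86*(-7453/3196) = 320479/1598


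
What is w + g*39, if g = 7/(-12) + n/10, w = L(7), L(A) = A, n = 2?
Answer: -159/20 ≈ -7.9500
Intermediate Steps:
w = 7
g = -23/60 (g = 7/(-12) + 2/10 = 7*(-1/12) + 2*(⅒) = -7/12 + ⅕ = -23/60 ≈ -0.38333)
w + g*39 = 7 - 23/60*39 = 7 - 299/20 = -159/20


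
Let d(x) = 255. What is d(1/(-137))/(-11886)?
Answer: -85/3962 ≈ -0.021454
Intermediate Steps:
d(1/(-137))/(-11886) = 255/(-11886) = 255*(-1/11886) = -85/3962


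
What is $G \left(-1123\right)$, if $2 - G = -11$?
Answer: $-14599$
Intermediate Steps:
$G = 13$ ($G = 2 - -11 = 2 + 11 = 13$)
$G \left(-1123\right) = 13 \left(-1123\right) = -14599$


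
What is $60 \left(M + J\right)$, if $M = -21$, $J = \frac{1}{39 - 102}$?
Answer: $- \frac{26480}{21} \approx -1261.0$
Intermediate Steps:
$J = - \frac{1}{63}$ ($J = \frac{1}{-63} = - \frac{1}{63} \approx -0.015873$)
$60 \left(M + J\right) = 60 \left(-21 - \frac{1}{63}\right) = 60 \left(- \frac{1324}{63}\right) = - \frac{26480}{21}$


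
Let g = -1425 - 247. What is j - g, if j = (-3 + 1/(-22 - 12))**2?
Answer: 1943441/1156 ≈ 1681.2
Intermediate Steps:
g = -1672
j = 10609/1156 (j = (-3 + 1/(-34))**2 = (-3 - 1/34)**2 = (-103/34)**2 = 10609/1156 ≈ 9.1773)
j - g = 10609/1156 - 1*(-1672) = 10609/1156 + 1672 = 1943441/1156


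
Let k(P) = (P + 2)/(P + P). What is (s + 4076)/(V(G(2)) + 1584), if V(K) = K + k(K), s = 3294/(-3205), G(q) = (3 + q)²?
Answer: 130602860/51585757 ≈ 2.5318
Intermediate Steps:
k(P) = (2 + P)/(2*P) (k(P) = (2 + P)/((2*P)) = (2 + P)*(1/(2*P)) = (2 + P)/(2*P))
s = -3294/3205 (s = 3294*(-1/3205) = -3294/3205 ≈ -1.0278)
V(K) = K + (2 + K)/(2*K)
(s + 4076)/(V(G(2)) + 1584) = (-3294/3205 + 4076)/((½ + (3 + 2)² + 1/((3 + 2)²)) + 1584) = 13060286/(3205*((½ + 5² + 1/(5²)) + 1584)) = 13060286/(3205*((½ + 25 + 1/25) + 1584)) = 13060286/(3205*(1277/50 + 1584)) = 13060286/(3205*(80477/50)) = (13060286/3205)*(50/80477) = 130602860/51585757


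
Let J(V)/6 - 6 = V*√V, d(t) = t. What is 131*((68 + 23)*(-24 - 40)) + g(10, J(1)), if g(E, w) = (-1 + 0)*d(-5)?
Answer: -762939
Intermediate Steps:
J(V) = 36 + 6*V^(3/2) (J(V) = 36 + 6*(V*√V) = 36 + 6*V^(3/2))
g(E, w) = 5 (g(E, w) = (-1 + 0)*(-5) = -1*(-5) = 5)
131*((68 + 23)*(-24 - 40)) + g(10, J(1)) = 131*((68 + 23)*(-24 - 40)) + 5 = 131*(91*(-64)) + 5 = 131*(-5824) + 5 = -762944 + 5 = -762939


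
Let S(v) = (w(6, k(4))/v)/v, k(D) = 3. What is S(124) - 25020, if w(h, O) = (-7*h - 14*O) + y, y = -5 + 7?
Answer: -192353801/7688 ≈ -25020.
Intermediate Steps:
y = 2
w(h, O) = 2 - 14*O - 7*h (w(h, O) = (-7*h - 14*O) + 2 = (-14*O - 7*h) + 2 = 2 - 14*O - 7*h)
S(v) = -82/v² (S(v) = ((2 - 14*3 - 7*6)/v)/v = ((2 - 42 - 42)/v)/v = (-82/v)/v = -82/v²)
S(124) - 25020 = -82/124² - 25020 = -82*1/15376 - 25020 = -41/7688 - 25020 = -192353801/7688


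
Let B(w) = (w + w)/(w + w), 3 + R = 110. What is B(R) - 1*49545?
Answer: -49544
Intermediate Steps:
R = 107 (R = -3 + 110 = 107)
B(w) = 1 (B(w) = (2*w)/((2*w)) = (2*w)*(1/(2*w)) = 1)
B(R) - 1*49545 = 1 - 1*49545 = 1 - 49545 = -49544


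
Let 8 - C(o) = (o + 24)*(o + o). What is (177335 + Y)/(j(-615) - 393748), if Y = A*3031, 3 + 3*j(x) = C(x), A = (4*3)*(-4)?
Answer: -95541/1908169 ≈ -0.050069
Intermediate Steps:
A = -48 (A = 12*(-4) = -48)
C(o) = 8 - 2*o*(24 + o) (C(o) = 8 - (o + 24)*(o + o) = 8 - (24 + o)*2*o = 8 - 2*o*(24 + o))
j(x) = 5/3 - 16*x - 2*x²/3 (j(x) = -1 + (8 - 48*x - 2*x²)/3 = -1 + (8/3 - 16*x - 2*x²/3) = 5/3 - 16*x - 2*x²/3)
Y = -145488 (Y = -48*3031 = -145488)
(177335 + Y)/(j(-615) - 393748) = (177335 - 145488)/((5/3 - 16*(-615) - ⅔*(-615)²) - 393748) = 31847/((5/3 + 9840 - ⅔*378225) - 393748) = 31847/((5/3 + 9840 - 252150) - 393748) = 31847/(-726925/3 - 393748) = 31847/(-1908169/3) = 31847*(-3/1908169) = -95541/1908169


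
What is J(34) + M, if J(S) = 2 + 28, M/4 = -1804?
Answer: -7186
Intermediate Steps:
M = -7216 (M = 4*(-1804) = -7216)
J(S) = 30
J(34) + M = 30 - 7216 = -7186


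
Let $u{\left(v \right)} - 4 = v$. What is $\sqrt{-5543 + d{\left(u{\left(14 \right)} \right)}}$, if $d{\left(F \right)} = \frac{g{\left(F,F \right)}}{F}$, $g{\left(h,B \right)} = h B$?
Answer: $5 i \sqrt{221} \approx 74.33 i$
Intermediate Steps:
$g{\left(h,B \right)} = B h$
$u{\left(v \right)} = 4 + v$
$d{\left(F \right)} = F$ ($d{\left(F \right)} = \frac{F F}{F} = \frac{F^{2}}{F} = F$)
$\sqrt{-5543 + d{\left(u{\left(14 \right)} \right)}} = \sqrt{-5543 + \left(4 + 14\right)} = \sqrt{-5543 + 18} = \sqrt{-5525} = 5 i \sqrt{221}$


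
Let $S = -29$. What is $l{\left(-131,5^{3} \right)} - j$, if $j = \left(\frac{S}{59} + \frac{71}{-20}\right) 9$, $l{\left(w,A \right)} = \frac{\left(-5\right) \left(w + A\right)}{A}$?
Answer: $\frac{216021}{5900} \approx 36.614$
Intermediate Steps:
$l{\left(w,A \right)} = \frac{- 5 A - 5 w}{A}$ ($l{\left(w,A \right)} = \frac{\left(-5\right) \left(A + w\right)}{A} = \frac{- 5 A - 5 w}{A}$)
$j = - \frac{42921}{1180}$ ($j = \left(- \frac{29}{59} + \frac{71}{-20}\right) 9 = \left(\left(-29\right) \frac{1}{59} + 71 \left(- \frac{1}{20}\right)\right) 9 = \left(- \frac{29}{59} - \frac{71}{20}\right) 9 = \left(- \frac{4769}{1180}\right) 9 = - \frac{42921}{1180} \approx -36.374$)
$l{\left(-131,5^{3} \right)} - j = \left(-5 - - \frac{655}{5^{3}}\right) - - \frac{42921}{1180} = \left(-5 - - \frac{655}{125}\right) + \frac{42921}{1180} = \left(-5 - \left(-655\right) \frac{1}{125}\right) + \frac{42921}{1180} = \left(-5 + \frac{131}{25}\right) + \frac{42921}{1180} = \frac{6}{25} + \frac{42921}{1180} = \frac{216021}{5900}$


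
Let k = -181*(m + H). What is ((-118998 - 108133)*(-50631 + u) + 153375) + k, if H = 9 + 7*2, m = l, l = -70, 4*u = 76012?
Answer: 7183861150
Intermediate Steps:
u = 19003 (u = (1/4)*76012 = 19003)
m = -70
H = 23 (H = 9 + 14 = 23)
k = 8507 (k = -181*(-70 + 23) = -181*(-47) = 8507)
((-118998 - 108133)*(-50631 + u) + 153375) + k = ((-118998 - 108133)*(-50631 + 19003) + 153375) + 8507 = (-227131*(-31628) + 153375) + 8507 = (7183699268 + 153375) + 8507 = 7183852643 + 8507 = 7183861150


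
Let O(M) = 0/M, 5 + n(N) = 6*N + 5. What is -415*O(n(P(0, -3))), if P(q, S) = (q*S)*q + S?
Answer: 0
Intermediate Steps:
P(q, S) = S + S*q² (P(q, S) = (S*q)*q + S = S*q² + S = S + S*q²)
n(N) = 6*N (n(N) = -5 + (6*N + 5) = -5 + (5 + 6*N) = 6*N)
O(M) = 0
-415*O(n(P(0, -3))) = -415*0 = 0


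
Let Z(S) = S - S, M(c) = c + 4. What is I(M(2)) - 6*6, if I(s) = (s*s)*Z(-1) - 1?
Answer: -37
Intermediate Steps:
M(c) = 4 + c
Z(S) = 0
I(s) = -1 (I(s) = (s*s)*0 - 1 = s²*0 - 1 = 0 - 1 = -1)
I(M(2)) - 6*6 = -1 - 6*6 = -1 - 36 = -37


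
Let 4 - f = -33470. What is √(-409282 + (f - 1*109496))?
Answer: 2*I*√121326 ≈ 696.64*I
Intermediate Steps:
f = 33474 (f = 4 - 1*(-33470) = 4 + 33470 = 33474)
√(-409282 + (f - 1*109496)) = √(-409282 + (33474 - 1*109496)) = √(-409282 + (33474 - 109496)) = √(-409282 - 76022) = √(-485304) = 2*I*√121326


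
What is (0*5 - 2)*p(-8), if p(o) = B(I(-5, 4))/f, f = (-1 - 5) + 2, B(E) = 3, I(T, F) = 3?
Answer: 3/2 ≈ 1.5000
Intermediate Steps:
f = -4 (f = -6 + 2 = -4)
p(o) = -3/4 (p(o) = 3/(-4) = 3*(-1/4) = -3/4)
(0*5 - 2)*p(-8) = (0*5 - 2)*(-3/4) = (0 - 2)*(-3/4) = -2*(-3/4) = 3/2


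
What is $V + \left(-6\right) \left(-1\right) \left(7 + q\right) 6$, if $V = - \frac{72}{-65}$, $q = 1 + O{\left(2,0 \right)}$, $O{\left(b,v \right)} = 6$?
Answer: $\frac{32832}{65} \approx 505.11$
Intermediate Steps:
$q = 7$ ($q = 1 + 6 = 7$)
$V = \frac{72}{65}$ ($V = \left(-72\right) \left(- \frac{1}{65}\right) = \frac{72}{65} \approx 1.1077$)
$V + \left(-6\right) \left(-1\right) \left(7 + q\right) 6 = \frac{72}{65} + \left(-6\right) \left(-1\right) \left(7 + 7\right) 6 = \frac{72}{65} + 6 \cdot 14 \cdot 6 = \frac{72}{65} + 6 \cdot 84 = \frac{72}{65} + 504 = \frac{32832}{65}$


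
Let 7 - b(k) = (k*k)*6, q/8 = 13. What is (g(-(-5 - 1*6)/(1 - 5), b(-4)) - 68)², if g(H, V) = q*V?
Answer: 86936976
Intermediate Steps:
q = 104 (q = 8*13 = 104)
b(k) = 7 - 6*k² (b(k) = 7 - k*k*6 = 7 - k²*6 = 7 - 6*k²)
g(H, V) = 104*V
(g(-(-5 - 1*6)/(1 - 5), b(-4)) - 68)² = (104*(7 - 6*(-4)²) - 68)² = (104*(7 - 6*16) - 68)² = (104*(7 - 96) - 68)² = (104*(-89) - 68)² = (-9256 - 68)² = (-9324)² = 86936976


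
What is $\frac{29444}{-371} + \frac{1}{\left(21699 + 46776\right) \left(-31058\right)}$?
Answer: $- \frac{1181480249407}{14886875850} \approx -79.364$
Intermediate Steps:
$\frac{29444}{-371} + \frac{1}{\left(21699 + 46776\right) \left(-31058\right)} = 29444 \left(- \frac{1}{371}\right) + \frac{1}{68475} \left(- \frac{1}{31058}\right) = - \frac{29444}{371} + \frac{1}{68475} \left(- \frac{1}{31058}\right) = - \frac{29444}{371} - \frac{1}{2126696550} = - \frac{1181480249407}{14886875850}$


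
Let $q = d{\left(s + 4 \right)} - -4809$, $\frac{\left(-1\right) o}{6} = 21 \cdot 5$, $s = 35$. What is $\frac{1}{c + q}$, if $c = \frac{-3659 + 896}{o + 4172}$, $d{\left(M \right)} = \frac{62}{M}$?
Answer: $\frac{138138}{664417489} \approx 0.00020791$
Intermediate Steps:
$o = -630$ ($o = - 6 \cdot 21 \cdot 5 = \left(-6\right) 105 = -630$)
$q = \frac{187613}{39}$ ($q = \frac{62}{35 + 4} - -4809 = \frac{62}{39} + 4809 = \frac{187613}{39} \approx 4810.6$)
$c = - \frac{2763}{3542}$ ($c = \frac{-3659 + 896}{-630 + 4172} = - \frac{2763}{3542} \approx -0.78007$)
$\frac{1}{c + q} = \frac{1}{- \frac{2763}{3542} + \frac{187613}{39}} = \frac{1}{\frac{664417489}{138138}} = \frac{138138}{664417489}$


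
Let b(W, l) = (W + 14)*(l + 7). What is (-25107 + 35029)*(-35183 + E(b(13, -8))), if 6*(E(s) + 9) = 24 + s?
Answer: -349179985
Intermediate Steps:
b(W, l) = (7 + l)*(14 + W) (b(W, l) = (14 + W)*(7 + l) = (7 + l)*(14 + W))
E(s) = -5 + s/6 (E(s) = -9 + (24 + s)/6 = -9 + (4 + s/6) = -5 + s/6)
(-25107 + 35029)*(-35183 + E(b(13, -8))) = (-25107 + 35029)*(-35183 + (-5 + (98 + 7*13 + 14*(-8) + 13*(-8))/6)) = 9922*(-35183 + (-5 + (98 + 91 - 112 - 104)/6)) = 9922*(-35183 + (-5 + (⅙)*(-27))) = 9922*(-35183 + (-5 - 9/2)) = 9922*(-35183 - 19/2) = 9922*(-70385/2) = -349179985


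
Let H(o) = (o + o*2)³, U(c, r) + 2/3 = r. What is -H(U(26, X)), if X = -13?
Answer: 68921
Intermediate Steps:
U(c, r) = -⅔ + r
H(o) = 27*o³ (H(o) = (o + 2*o)³ = (3*o)³ = 27*o³)
-H(U(26, X)) = -27*(-⅔ - 13)³ = -27*(-41/3)³ = -27*(-68921)/27 = -1*(-68921) = 68921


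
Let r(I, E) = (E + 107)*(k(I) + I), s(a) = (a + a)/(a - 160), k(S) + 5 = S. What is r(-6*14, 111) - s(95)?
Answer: -490244/13 ≈ -37711.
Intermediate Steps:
k(S) = -5 + S
s(a) = 2*a/(-160 + a) (s(a) = (2*a)/(-160 + a) = 2*a/(-160 + a))
r(I, E) = (-5 + 2*I)*(107 + E) (r(I, E) = (E + 107)*((-5 + I) + I) = (107 + E)*(-5 + 2*I) = (-5 + 2*I)*(107 + E))
r(-6*14, 111) - s(95) = (-535 + 214*(-6*14) + 111*(-6*14) + 111*(-5 - 6*14)) - 2*95/(-160 + 95) = (-535 + 214*(-84) + 111*(-84) + 111*(-5 - 84)) - 2*95/(-65) = (-535 - 17976 - 9324 + 111*(-89)) - 2*95*(-1)/65 = (-535 - 17976 - 9324 - 9879) - 1*(-38/13) = -37714 + 38/13 = -490244/13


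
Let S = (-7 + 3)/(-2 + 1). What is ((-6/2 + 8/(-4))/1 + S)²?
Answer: 1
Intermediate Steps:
S = 4 (S = -4/(-1) = -4*(-1) = 4)
((-6/2 + 8/(-4))/1 + S)² = ((-6/2 + 8/(-4))/1 + 4)² = ((-6*½ + 8*(-¼))*1 + 4)² = ((-3 - 2)*1 + 4)² = (-5*1 + 4)² = (-5 + 4)² = (-1)² = 1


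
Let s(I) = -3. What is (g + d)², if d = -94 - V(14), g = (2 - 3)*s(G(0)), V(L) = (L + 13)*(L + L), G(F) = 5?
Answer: 717409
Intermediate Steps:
V(L) = 2*L*(13 + L) (V(L) = (13 + L)*(2*L) = 2*L*(13 + L))
g = 3 (g = (2 - 3)*(-3) = -1*(-3) = 3)
d = -850 (d = -94 - 2*14*(13 + 14) = -94 - 2*14*27 = -94 - 1*756 = -94 - 756 = -850)
(g + d)² = (3 - 850)² = (-847)² = 717409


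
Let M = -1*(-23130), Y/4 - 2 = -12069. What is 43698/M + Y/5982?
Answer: -7917013/1281145 ≈ -6.1796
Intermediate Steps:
Y = -48268 (Y = 8 + 4*(-12069) = 8 - 48276 = -48268)
M = 23130
43698/M + Y/5982 = 43698/23130 - 48268/5982 = 43698*(1/23130) - 48268*1/5982 = 7283/3855 - 24134/2991 = -7917013/1281145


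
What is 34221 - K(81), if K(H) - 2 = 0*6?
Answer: 34219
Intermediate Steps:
K(H) = 2 (K(H) = 2 + 0*6 = 2 + 0 = 2)
34221 - K(81) = 34221 - 1*2 = 34221 - 2 = 34219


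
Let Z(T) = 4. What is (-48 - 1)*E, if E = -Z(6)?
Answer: 196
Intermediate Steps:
E = -4 (E = -1*4 = -4)
(-48 - 1)*E = (-48 - 1)*(-4) = -49*(-4) = 196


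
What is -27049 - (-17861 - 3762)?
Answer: -5426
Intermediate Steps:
-27049 - (-17861 - 3762) = -27049 - 1*(-21623) = -27049 + 21623 = -5426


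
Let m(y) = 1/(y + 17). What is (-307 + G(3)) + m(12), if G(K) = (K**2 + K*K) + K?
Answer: -8293/29 ≈ -285.97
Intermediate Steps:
m(y) = 1/(17 + y)
G(K) = K + 2*K**2 (G(K) = (K**2 + K**2) + K = 2*K**2 + K = K + 2*K**2)
(-307 + G(3)) + m(12) = (-307 + 3*(1 + 2*3)) + 1/(17 + 12) = (-307 + 3*(1 + 6)) + 1/29 = (-307 + 3*7) + 1/29 = (-307 + 21) + 1/29 = -286 + 1/29 = -8293/29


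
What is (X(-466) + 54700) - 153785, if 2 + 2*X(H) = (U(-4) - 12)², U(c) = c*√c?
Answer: -99046 + 96*I ≈ -99046.0 + 96.0*I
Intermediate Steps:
U(c) = c^(3/2)
X(H) = -1 + (-12 - 8*I)²/2 (X(H) = -1 + ((-4)^(3/2) - 12)²/2 = -1 + (-8*I - 12)²/2 = -1 + (-12 - 8*I)²/2)
(X(-466) + 54700) - 153785 = ((39 + 96*I) + 54700) - 153785 = (54739 + 96*I) - 153785 = -99046 + 96*I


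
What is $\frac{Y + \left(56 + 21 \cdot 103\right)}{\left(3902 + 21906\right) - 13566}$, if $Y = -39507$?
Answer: $- \frac{18644}{6121} \approx -3.0459$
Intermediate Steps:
$\frac{Y + \left(56 + 21 \cdot 103\right)}{\left(3902 + 21906\right) - 13566} = \frac{-39507 + \left(56 + 21 \cdot 103\right)}{\left(3902 + 21906\right) - 13566} = \frac{-39507 + \left(56 + 2163\right)}{25808 - 13566} = \frac{-39507 + 2219}{12242} = \left(-37288\right) \frac{1}{12242} = - \frac{18644}{6121}$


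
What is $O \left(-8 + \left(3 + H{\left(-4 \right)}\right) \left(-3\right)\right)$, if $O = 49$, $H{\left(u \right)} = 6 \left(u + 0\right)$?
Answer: $2695$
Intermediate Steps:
$H{\left(u \right)} = 6 u$
$O \left(-8 + \left(3 + H{\left(-4 \right)}\right) \left(-3\right)\right) = 49 \left(-8 + \left(3 + 6 \left(-4\right)\right) \left(-3\right)\right) = 49 \left(-8 + \left(3 - 24\right) \left(-3\right)\right) = 49 \left(-8 - -63\right) = 49 \left(-8 + 63\right) = 49 \cdot 55 = 2695$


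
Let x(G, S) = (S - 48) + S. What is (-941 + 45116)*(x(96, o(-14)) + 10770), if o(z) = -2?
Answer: 473467650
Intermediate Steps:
x(G, S) = -48 + 2*S (x(G, S) = (-48 + S) + S = -48 + 2*S)
(-941 + 45116)*(x(96, o(-14)) + 10770) = (-941 + 45116)*((-48 + 2*(-2)) + 10770) = 44175*((-48 - 4) + 10770) = 44175*(-52 + 10770) = 44175*10718 = 473467650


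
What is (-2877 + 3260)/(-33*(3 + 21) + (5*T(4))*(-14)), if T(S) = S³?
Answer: -383/5272 ≈ -0.072648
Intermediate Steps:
(-2877 + 3260)/(-33*(3 + 21) + (5*T(4))*(-14)) = (-2877 + 3260)/(-33*(3 + 21) + (5*4³)*(-14)) = 383/(-33*24 + (5*64)*(-14)) = 383/(-792 + 320*(-14)) = 383/(-792 - 4480) = 383/(-5272) = 383*(-1/5272) = -383/5272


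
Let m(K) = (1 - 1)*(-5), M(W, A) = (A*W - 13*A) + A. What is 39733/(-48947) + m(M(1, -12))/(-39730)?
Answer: -39733/48947 ≈ -0.81176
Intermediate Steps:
M(W, A) = -12*A + A*W (M(W, A) = (-13*A + A*W) + A = -12*A + A*W)
m(K) = 0 (m(K) = 0*(-5) = 0)
39733/(-48947) + m(M(1, -12))/(-39730) = 39733/(-48947) + 0/(-39730) = 39733*(-1/48947) + 0*(-1/39730) = -39733/48947 + 0 = -39733/48947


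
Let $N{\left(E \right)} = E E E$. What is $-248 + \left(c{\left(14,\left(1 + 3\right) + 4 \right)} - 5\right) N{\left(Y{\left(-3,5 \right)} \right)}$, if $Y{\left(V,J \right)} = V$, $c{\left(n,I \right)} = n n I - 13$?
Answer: $-42098$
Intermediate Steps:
$c{\left(n,I \right)} = -13 + I n^{2}$ ($c{\left(n,I \right)} = n^{2} I - 13 = I n^{2} - 13 = -13 + I n^{2}$)
$N{\left(E \right)} = E^{3}$ ($N{\left(E \right)} = E^{2} E = E^{3}$)
$-248 + \left(c{\left(14,\left(1 + 3\right) + 4 \right)} - 5\right) N{\left(Y{\left(-3,5 \right)} \right)} = -248 + \left(\left(-13 + \left(\left(1 + 3\right) + 4\right) 14^{2}\right) - 5\right) \left(-3\right)^{3} = -248 + \left(\left(-13 + \left(4 + 4\right) 196\right) - 5\right) \left(-27\right) = -248 + \left(\left(-13 + 8 \cdot 196\right) - 5\right) \left(-27\right) = -248 + \left(\left(-13 + 1568\right) - 5\right) \left(-27\right) = -248 + \left(1555 - 5\right) \left(-27\right) = -248 + 1550 \left(-27\right) = -248 - 41850 = -42098$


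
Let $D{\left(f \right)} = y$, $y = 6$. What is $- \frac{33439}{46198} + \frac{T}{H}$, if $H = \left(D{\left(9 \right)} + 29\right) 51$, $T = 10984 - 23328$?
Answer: $- \frac{629956727}{82463430} \approx -7.6392$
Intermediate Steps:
$T = -12344$ ($T = 10984 - 23328 = -12344$)
$D{\left(f \right)} = 6$
$H = 1785$ ($H = \left(6 + 29\right) 51 = 35 \cdot 51 = 1785$)
$- \frac{33439}{46198} + \frac{T}{H} = - \frac{33439}{46198} - \frac{12344}{1785} = - \frac{629956727}{82463430}$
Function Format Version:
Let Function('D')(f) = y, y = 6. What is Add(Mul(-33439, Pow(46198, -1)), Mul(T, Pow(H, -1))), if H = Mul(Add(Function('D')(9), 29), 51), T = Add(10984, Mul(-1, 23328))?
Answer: Rational(-629956727, 82463430) ≈ -7.6392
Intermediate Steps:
T = -12344 (T = Add(10984, -23328) = -12344)
Function('D')(f) = 6
H = 1785 (H = Mul(Add(6, 29), 51) = Mul(35, 51) = 1785)
Add(Mul(-33439, Pow(46198, -1)), Mul(T, Pow(H, -1))) = Add(Mul(-33439, Pow(46198, -1)), Mul(-12344, Pow(1785, -1))) = Add(Mul(-33439, Rational(1, 46198)), Mul(-12344, Rational(1, 1785))) = Add(Rational(-33439, 46198), Rational(-12344, 1785)) = Rational(-629956727, 82463430)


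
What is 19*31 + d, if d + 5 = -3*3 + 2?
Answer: 577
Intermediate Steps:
d = -12 (d = -5 + (-3*3 + 2) = -5 + (-9 + 2) = -5 - 7 = -12)
19*31 + d = 19*31 - 12 = 589 - 12 = 577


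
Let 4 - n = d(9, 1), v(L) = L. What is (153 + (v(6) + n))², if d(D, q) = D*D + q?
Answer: 6561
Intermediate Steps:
d(D, q) = q + D² (d(D, q) = D² + q = q + D²)
n = -78 (n = 4 - (1 + 9²) = 4 - (1 + 81) = 4 - 1*82 = 4 - 82 = -78)
(153 + (v(6) + n))² = (153 + (6 - 78))² = (153 - 72)² = 81² = 6561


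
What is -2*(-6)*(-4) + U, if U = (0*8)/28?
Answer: -48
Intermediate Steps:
U = 0 (U = 0*(1/28) = 0)
-2*(-6)*(-4) + U = -2*(-6)*(-4) + 0 = 12*(-4) + 0 = -48 + 0 = -48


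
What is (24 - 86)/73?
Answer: -62/73 ≈ -0.84931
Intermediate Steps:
(24 - 86)/73 = (1/73)*(-62) = -62/73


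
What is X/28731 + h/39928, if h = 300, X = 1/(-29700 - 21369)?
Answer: 110044747943/14646223648098 ≈ 0.0075135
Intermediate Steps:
X = -1/51069 (X = 1/(-51069) = -1/51069 ≈ -1.9581e-5)
X/28731 + h/39928 = -1/51069/28731 + 300/39928 = -1/51069*1/28731 + 300*(1/39928) = -1/1467263439 + 75/9982 = 110044747943/14646223648098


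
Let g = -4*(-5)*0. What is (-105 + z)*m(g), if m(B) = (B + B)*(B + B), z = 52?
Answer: 0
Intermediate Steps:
g = 0 (g = 20*0 = 0)
m(B) = 4*B**2 (m(B) = (2*B)*(2*B) = 4*B**2)
(-105 + z)*m(g) = (-105 + 52)*(4*0**2) = -212*0 = -53*0 = 0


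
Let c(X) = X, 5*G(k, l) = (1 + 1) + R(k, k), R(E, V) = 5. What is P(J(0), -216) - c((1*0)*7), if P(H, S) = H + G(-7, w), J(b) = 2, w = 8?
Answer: 17/5 ≈ 3.4000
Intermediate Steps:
G(k, l) = 7/5 (G(k, l) = ((1 + 1) + 5)/5 = (2 + 5)/5 = (⅕)*7 = 7/5)
P(H, S) = 7/5 + H (P(H, S) = H + 7/5 = 7/5 + H)
P(J(0), -216) - c((1*0)*7) = (7/5 + 2) - 1*0*7 = 17/5 - 0*7 = 17/5 - 1*0 = 17/5 + 0 = 17/5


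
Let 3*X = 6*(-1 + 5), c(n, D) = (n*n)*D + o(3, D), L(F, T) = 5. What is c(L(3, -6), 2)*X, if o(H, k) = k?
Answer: 416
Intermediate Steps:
c(n, D) = D + D*n² (c(n, D) = (n*n)*D + D = n²*D + D = D*n² + D = D + D*n²)
X = 8 (X = (6*(-1 + 5))/3 = (6*4)/3 = (⅓)*24 = 8)
c(L(3, -6), 2)*X = (2*(1 + 5²))*8 = (2*(1 + 25))*8 = (2*26)*8 = 52*8 = 416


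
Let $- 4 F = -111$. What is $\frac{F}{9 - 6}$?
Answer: $\frac{37}{4} \approx 9.25$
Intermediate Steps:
$F = \frac{111}{4}$ ($F = \left(- \frac{1}{4}\right) \left(-111\right) = \frac{111}{4} \approx 27.75$)
$\frac{F}{9 - 6} = \frac{1}{9 - 6} \cdot \frac{111}{4} = \frac{1}{3} \cdot \frac{111}{4} = \frac{37}{4}$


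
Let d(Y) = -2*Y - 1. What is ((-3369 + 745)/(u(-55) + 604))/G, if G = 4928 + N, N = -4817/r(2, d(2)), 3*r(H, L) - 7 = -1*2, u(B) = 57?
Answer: -13120/6734929 ≈ -0.0019481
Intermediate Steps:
d(Y) = -1 - 2*Y
r(H, L) = 5/3 (r(H, L) = 7/3 + (-1*2)/3 = 7/3 + (⅓)*(-2) = 7/3 - ⅔ = 5/3)
N = -14451/5 (N = -4817/5/3 = -4817*⅗ = -14451/5 ≈ -2890.2)
G = 10189/5 (G = 4928 - 14451/5 = 10189/5 ≈ 2037.8)
((-3369 + 745)/(u(-55) + 604))/G = ((-3369 + 745)/(57 + 604))/(10189/5) = -2624/661*(5/10189) = -2624*1/661*(5/10189) = -2624/661*5/10189 = -13120/6734929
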